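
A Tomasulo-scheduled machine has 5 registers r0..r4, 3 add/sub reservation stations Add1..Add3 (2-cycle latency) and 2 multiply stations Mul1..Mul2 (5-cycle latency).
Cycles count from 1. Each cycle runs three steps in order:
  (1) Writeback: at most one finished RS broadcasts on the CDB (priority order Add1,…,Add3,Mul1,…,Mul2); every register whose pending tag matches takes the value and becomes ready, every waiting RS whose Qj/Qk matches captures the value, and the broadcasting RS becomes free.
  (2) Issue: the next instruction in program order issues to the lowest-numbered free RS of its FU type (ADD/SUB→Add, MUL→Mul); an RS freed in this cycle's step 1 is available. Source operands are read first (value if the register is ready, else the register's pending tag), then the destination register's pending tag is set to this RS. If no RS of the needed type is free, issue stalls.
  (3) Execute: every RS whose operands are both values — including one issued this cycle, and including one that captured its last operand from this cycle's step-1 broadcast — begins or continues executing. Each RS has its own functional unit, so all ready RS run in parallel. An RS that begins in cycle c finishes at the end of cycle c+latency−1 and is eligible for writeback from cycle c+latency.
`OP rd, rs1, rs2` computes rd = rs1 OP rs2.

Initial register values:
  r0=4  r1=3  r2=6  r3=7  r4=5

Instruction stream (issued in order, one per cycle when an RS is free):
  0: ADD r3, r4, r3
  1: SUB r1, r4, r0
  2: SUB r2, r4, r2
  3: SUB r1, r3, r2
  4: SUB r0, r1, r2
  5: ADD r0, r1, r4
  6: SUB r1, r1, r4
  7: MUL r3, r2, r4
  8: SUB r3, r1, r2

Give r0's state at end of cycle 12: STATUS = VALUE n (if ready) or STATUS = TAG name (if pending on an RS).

STATUS = VALUE 18

  c1: issue ADD r3<-Add1  regs: r0:4,r1:3,r2:6,r3:Add1,r4:5
  c2: issue SUB r1<-Add2  regs: r0:4,r1:Add2,r2:6,r3:Add1,r4:5
  c3: CDB Add1=12; issue SUB r2<-Add1  regs: r0:4,r1:Add2,r2:Add1,r3:12,r4:5
  c4: CDB Add2=1; issue SUB r1<-Add2  regs: r0:4,r1:Add2,r2:Add1,r3:12,r4:5
  c5: CDB Add1=-1; issue SUB r0<-Add1  regs: r0:Add1,r1:Add2,r2:-1,r3:12,r4:5
  c6: issue ADD r0<-Add3  regs: r0:Add3,r1:Add2,r2:-1,r3:12,r4:5
  c7: CDB Add2=13; issue SUB r1<-Add2  regs: r0:Add3,r1:Add2,r2:-1,r3:12,r4:5
  c8: issue MUL r3<-Mul1  regs: r0:Add3,r1:Add2,r2:-1,r3:Mul1,r4:5
  c9: CDB Add1=14; issue SUB r3<-Add1  regs: r0:Add3,r1:Add2,r2:-1,r3:Add1,r4:5
  c10: CDB Add2=8  regs: r0:Add3,r1:8,r2:-1,r3:Add1,r4:5
  c11: CDB Add3=18  regs: r0:18,r1:8,r2:-1,r3:Add1,r4:5
  c12: CDB Add1=9  regs: r0:18,r1:8,r2:-1,r3:9,r4:5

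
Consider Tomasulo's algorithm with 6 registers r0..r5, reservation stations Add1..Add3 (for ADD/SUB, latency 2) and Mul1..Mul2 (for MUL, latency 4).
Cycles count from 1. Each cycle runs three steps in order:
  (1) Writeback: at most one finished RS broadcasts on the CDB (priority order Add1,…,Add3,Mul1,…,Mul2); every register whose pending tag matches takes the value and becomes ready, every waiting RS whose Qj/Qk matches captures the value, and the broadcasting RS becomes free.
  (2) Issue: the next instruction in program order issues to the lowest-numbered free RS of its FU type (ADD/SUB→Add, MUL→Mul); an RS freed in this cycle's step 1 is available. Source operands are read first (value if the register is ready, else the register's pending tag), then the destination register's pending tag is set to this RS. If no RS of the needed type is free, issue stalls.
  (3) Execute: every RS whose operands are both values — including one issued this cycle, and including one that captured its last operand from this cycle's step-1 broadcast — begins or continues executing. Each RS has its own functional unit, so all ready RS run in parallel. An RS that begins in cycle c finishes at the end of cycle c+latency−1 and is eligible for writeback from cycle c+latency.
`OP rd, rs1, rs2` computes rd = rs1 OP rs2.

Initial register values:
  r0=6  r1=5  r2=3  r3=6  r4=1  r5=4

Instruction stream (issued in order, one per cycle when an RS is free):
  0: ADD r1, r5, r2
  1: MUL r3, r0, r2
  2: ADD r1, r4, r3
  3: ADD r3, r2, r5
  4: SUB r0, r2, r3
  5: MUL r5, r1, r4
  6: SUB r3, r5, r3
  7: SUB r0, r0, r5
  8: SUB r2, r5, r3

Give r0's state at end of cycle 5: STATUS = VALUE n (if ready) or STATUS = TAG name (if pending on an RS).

cycle 1: issue ADD r1<-Add1 // r0:6,r1:Add1,r2:3,r3:6,r4:1,r5:4
cycle 2: issue MUL r3<-Mul1 // r0:6,r1:Add1,r2:3,r3:Mul1,r4:1,r5:4
cycle 3: CDB Add1=7; issue ADD r1<-Add1 // r0:6,r1:Add1,r2:3,r3:Mul1,r4:1,r5:4
cycle 4: issue ADD r3<-Add2 // r0:6,r1:Add1,r2:3,r3:Add2,r4:1,r5:4
cycle 5: issue SUB r0<-Add3 // r0:Add3,r1:Add1,r2:3,r3:Add2,r4:1,r5:4

STATUS = TAG Add3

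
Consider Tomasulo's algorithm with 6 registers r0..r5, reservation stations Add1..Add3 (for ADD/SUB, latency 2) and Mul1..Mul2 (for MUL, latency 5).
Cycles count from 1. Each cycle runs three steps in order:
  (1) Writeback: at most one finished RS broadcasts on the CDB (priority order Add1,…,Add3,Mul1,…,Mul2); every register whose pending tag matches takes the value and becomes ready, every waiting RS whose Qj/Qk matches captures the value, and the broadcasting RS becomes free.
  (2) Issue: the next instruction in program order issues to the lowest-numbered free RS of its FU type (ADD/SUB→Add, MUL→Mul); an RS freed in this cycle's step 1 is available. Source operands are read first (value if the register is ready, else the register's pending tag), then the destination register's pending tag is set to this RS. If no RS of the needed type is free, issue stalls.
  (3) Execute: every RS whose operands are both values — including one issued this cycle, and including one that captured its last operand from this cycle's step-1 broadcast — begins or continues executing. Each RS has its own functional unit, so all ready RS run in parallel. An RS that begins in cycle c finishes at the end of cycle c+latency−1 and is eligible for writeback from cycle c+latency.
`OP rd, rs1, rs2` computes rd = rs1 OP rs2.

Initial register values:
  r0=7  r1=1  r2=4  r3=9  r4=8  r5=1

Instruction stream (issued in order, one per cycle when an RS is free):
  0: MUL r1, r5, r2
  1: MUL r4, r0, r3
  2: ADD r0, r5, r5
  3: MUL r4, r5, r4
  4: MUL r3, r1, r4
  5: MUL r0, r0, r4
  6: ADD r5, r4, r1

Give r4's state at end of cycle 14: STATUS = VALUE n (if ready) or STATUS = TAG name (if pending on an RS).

c1: issue MUL r1<-Mul1 | r0:7,r1:Mul1,r2:4,r3:9,r4:8,r5:1
c2: issue MUL r4<-Mul2 | r0:7,r1:Mul1,r2:4,r3:9,r4:Mul2,r5:1
c3: issue ADD r0<-Add1 | r0:Add1,r1:Mul1,r2:4,r3:9,r4:Mul2,r5:1
c4: stall | r0:Add1,r1:Mul1,r2:4,r3:9,r4:Mul2,r5:1
c5: CDB Add1=2; stall | r0:2,r1:Mul1,r2:4,r3:9,r4:Mul2,r5:1
c6: CDB Mul1=4; issue MUL r4<-Mul1 | r0:2,r1:4,r2:4,r3:9,r4:Mul1,r5:1
c7: CDB Mul2=63; issue MUL r3<-Mul2 | r0:2,r1:4,r2:4,r3:Mul2,r4:Mul1,r5:1
c8: stall | r0:2,r1:4,r2:4,r3:Mul2,r4:Mul1,r5:1
c9: stall | r0:2,r1:4,r2:4,r3:Mul2,r4:Mul1,r5:1
c10: stall | r0:2,r1:4,r2:4,r3:Mul2,r4:Mul1,r5:1
c11: stall | r0:2,r1:4,r2:4,r3:Mul2,r4:Mul1,r5:1
c12: CDB Mul1=63; issue MUL r0<-Mul1 | r0:Mul1,r1:4,r2:4,r3:Mul2,r4:63,r5:1
c13: issue ADD r5<-Add1 | r0:Mul1,r1:4,r2:4,r3:Mul2,r4:63,r5:Add1
c14: - | r0:Mul1,r1:4,r2:4,r3:Mul2,r4:63,r5:Add1

STATUS = VALUE 63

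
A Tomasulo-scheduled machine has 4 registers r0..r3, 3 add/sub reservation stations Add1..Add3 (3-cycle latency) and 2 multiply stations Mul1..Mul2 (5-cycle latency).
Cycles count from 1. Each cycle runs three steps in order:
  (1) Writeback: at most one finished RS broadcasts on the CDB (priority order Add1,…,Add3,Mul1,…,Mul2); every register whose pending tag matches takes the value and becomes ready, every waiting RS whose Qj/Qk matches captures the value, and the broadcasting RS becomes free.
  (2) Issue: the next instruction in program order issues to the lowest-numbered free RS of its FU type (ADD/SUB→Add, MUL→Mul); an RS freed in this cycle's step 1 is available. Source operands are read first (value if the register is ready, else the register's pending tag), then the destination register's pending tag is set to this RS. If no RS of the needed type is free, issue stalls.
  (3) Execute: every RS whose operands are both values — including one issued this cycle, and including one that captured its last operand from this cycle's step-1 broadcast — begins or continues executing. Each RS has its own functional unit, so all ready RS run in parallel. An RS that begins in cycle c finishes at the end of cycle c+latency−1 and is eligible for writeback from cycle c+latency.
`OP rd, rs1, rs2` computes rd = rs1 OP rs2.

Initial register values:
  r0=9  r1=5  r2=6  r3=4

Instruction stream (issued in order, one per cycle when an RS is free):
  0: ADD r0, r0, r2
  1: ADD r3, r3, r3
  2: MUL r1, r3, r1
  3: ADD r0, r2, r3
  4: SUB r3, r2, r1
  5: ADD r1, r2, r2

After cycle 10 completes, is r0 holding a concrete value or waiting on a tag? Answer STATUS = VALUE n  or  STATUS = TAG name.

STATUS = VALUE 14

cycle 1: issue ADD r0<-Add1 // r0:Add1,r1:5,r2:6,r3:4
cycle 2: issue ADD r3<-Add2 // r0:Add1,r1:5,r2:6,r3:Add2
cycle 3: issue MUL r1<-Mul1 // r0:Add1,r1:Mul1,r2:6,r3:Add2
cycle 4: CDB Add1=15; issue ADD r0<-Add1 // r0:Add1,r1:Mul1,r2:6,r3:Add2
cycle 5: CDB Add2=8; issue SUB r3<-Add2 // r0:Add1,r1:Mul1,r2:6,r3:Add2
cycle 6: issue ADD r1<-Add3 // r0:Add1,r1:Add3,r2:6,r3:Add2
cycle 7: - // r0:Add1,r1:Add3,r2:6,r3:Add2
cycle 8: CDB Add1=14 // r0:14,r1:Add3,r2:6,r3:Add2
cycle 9: CDB Add3=12 // r0:14,r1:12,r2:6,r3:Add2
cycle 10: CDB Mul1=40 // r0:14,r1:12,r2:6,r3:Add2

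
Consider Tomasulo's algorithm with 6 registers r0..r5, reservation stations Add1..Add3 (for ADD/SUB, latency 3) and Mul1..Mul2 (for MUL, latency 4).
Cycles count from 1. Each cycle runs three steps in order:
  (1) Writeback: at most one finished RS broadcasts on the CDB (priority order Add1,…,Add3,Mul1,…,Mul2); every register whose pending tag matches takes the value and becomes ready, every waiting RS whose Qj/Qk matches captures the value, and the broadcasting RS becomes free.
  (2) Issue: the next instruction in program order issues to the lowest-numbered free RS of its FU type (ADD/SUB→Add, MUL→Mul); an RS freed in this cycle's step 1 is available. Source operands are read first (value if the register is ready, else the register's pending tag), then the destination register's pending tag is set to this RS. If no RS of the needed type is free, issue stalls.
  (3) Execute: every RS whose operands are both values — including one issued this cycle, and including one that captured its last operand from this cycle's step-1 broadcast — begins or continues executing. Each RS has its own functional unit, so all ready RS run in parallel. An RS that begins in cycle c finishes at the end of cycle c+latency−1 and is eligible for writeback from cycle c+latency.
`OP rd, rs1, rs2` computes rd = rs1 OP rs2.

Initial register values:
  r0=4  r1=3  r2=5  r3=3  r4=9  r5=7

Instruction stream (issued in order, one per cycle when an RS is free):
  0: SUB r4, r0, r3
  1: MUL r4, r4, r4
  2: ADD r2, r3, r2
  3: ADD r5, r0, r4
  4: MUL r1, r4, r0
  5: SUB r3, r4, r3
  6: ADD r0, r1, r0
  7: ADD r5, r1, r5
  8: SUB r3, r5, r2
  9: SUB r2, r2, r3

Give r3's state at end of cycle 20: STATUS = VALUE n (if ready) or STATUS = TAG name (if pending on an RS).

STATUS = VALUE 1

cycle 1: issue SUB r4<-Add1 // r0:4,r1:3,r2:5,r3:3,r4:Add1,r5:7
cycle 2: issue MUL r4<-Mul1 // r0:4,r1:3,r2:5,r3:3,r4:Mul1,r5:7
cycle 3: issue ADD r2<-Add2 // r0:4,r1:3,r2:Add2,r3:3,r4:Mul1,r5:7
cycle 4: CDB Add1=1; issue ADD r5<-Add1 // r0:4,r1:3,r2:Add2,r3:3,r4:Mul1,r5:Add1
cycle 5: issue MUL r1<-Mul2 // r0:4,r1:Mul2,r2:Add2,r3:3,r4:Mul1,r5:Add1
cycle 6: CDB Add2=8; issue SUB r3<-Add2 // r0:4,r1:Mul2,r2:8,r3:Add2,r4:Mul1,r5:Add1
cycle 7: issue ADD r0<-Add3 // r0:Add3,r1:Mul2,r2:8,r3:Add2,r4:Mul1,r5:Add1
cycle 8: CDB Mul1=1; stall // r0:Add3,r1:Mul2,r2:8,r3:Add2,r4:1,r5:Add1
cycle 9: stall // r0:Add3,r1:Mul2,r2:8,r3:Add2,r4:1,r5:Add1
cycle 10: stall // r0:Add3,r1:Mul2,r2:8,r3:Add2,r4:1,r5:Add1
cycle 11: CDB Add1=5; issue ADD r5<-Add1 // r0:Add3,r1:Mul2,r2:8,r3:Add2,r4:1,r5:Add1
cycle 12: CDB Add2=-2; issue SUB r3<-Add2 // r0:Add3,r1:Mul2,r2:8,r3:Add2,r4:1,r5:Add1
cycle 13: CDB Mul2=4; stall // r0:Add3,r1:4,r2:8,r3:Add2,r4:1,r5:Add1
cycle 14: stall // r0:Add3,r1:4,r2:8,r3:Add2,r4:1,r5:Add1
cycle 15: stall // r0:Add3,r1:4,r2:8,r3:Add2,r4:1,r5:Add1
cycle 16: CDB Add1=9; issue SUB r2<-Add1 // r0:Add3,r1:4,r2:Add1,r3:Add2,r4:1,r5:9
cycle 17: CDB Add3=8 // r0:8,r1:4,r2:Add1,r3:Add2,r4:1,r5:9
cycle 18: - // r0:8,r1:4,r2:Add1,r3:Add2,r4:1,r5:9
cycle 19: CDB Add2=1 // r0:8,r1:4,r2:Add1,r3:1,r4:1,r5:9
cycle 20: - // r0:8,r1:4,r2:Add1,r3:1,r4:1,r5:9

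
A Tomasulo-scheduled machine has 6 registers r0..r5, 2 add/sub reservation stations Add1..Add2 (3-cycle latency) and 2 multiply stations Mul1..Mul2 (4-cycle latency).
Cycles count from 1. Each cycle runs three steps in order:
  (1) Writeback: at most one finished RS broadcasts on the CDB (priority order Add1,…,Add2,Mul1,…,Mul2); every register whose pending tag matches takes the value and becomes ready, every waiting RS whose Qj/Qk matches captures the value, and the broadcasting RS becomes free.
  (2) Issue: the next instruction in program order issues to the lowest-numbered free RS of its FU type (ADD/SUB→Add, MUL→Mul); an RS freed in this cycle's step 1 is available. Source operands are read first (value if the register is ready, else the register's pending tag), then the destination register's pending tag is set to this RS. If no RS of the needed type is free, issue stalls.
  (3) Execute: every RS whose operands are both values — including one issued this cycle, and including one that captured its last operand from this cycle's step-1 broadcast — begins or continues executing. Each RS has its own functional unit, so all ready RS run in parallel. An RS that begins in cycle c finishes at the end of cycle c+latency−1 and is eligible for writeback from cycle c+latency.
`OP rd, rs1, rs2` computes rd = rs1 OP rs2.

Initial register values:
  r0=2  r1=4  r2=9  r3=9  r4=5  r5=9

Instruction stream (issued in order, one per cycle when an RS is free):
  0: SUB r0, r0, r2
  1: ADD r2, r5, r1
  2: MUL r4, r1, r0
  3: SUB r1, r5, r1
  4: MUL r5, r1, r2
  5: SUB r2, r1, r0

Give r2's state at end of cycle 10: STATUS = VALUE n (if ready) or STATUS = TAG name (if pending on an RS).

STATUS = VALUE 12

  c1: issue SUB r0<-Add1  regs: r0:Add1,r1:4,r2:9,r3:9,r4:5,r5:9
  c2: issue ADD r2<-Add2  regs: r0:Add1,r1:4,r2:Add2,r3:9,r4:5,r5:9
  c3: issue MUL r4<-Mul1  regs: r0:Add1,r1:4,r2:Add2,r3:9,r4:Mul1,r5:9
  c4: CDB Add1=-7; issue SUB r1<-Add1  regs: r0:-7,r1:Add1,r2:Add2,r3:9,r4:Mul1,r5:9
  c5: CDB Add2=13; issue MUL r5<-Mul2  regs: r0:-7,r1:Add1,r2:13,r3:9,r4:Mul1,r5:Mul2
  c6: issue SUB r2<-Add2  regs: r0:-7,r1:Add1,r2:Add2,r3:9,r4:Mul1,r5:Mul2
  c7: CDB Add1=5  regs: r0:-7,r1:5,r2:Add2,r3:9,r4:Mul1,r5:Mul2
  c8: CDB Mul1=-28  regs: r0:-7,r1:5,r2:Add2,r3:9,r4:-28,r5:Mul2
  c9: -  regs: r0:-7,r1:5,r2:Add2,r3:9,r4:-28,r5:Mul2
  c10: CDB Add2=12  regs: r0:-7,r1:5,r2:12,r3:9,r4:-28,r5:Mul2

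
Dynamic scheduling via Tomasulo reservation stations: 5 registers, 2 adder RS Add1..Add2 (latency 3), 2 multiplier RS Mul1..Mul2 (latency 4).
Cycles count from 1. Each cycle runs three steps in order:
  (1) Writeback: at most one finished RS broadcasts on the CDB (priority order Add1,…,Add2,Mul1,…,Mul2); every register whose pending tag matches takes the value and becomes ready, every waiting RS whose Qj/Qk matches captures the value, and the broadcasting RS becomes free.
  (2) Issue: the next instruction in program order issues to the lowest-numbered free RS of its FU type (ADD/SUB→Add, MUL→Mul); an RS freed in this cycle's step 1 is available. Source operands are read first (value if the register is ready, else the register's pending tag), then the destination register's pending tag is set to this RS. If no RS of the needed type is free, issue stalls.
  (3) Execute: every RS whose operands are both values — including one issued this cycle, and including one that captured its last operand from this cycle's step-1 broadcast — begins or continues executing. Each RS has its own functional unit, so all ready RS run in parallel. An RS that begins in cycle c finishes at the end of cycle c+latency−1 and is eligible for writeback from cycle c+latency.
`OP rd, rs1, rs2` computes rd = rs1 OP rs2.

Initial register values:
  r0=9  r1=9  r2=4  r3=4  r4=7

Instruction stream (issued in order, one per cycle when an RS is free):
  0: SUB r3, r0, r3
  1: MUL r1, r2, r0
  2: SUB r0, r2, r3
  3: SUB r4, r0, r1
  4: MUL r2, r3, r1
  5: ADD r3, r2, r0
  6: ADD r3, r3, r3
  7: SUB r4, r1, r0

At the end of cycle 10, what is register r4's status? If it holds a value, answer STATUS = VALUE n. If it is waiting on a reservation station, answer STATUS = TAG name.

  c1: issue SUB r3<-Add1  regs: r0:9,r1:9,r2:4,r3:Add1,r4:7
  c2: issue MUL r1<-Mul1  regs: r0:9,r1:Mul1,r2:4,r3:Add1,r4:7
  c3: issue SUB r0<-Add2  regs: r0:Add2,r1:Mul1,r2:4,r3:Add1,r4:7
  c4: CDB Add1=5; issue SUB r4<-Add1  regs: r0:Add2,r1:Mul1,r2:4,r3:5,r4:Add1
  c5: issue MUL r2<-Mul2  regs: r0:Add2,r1:Mul1,r2:Mul2,r3:5,r4:Add1
  c6: CDB Mul1=36; stall  regs: r0:Add2,r1:36,r2:Mul2,r3:5,r4:Add1
  c7: CDB Add2=-1; issue ADD r3<-Add2  regs: r0:-1,r1:36,r2:Mul2,r3:Add2,r4:Add1
  c8: stall  regs: r0:-1,r1:36,r2:Mul2,r3:Add2,r4:Add1
  c9: stall  regs: r0:-1,r1:36,r2:Mul2,r3:Add2,r4:Add1
  c10: CDB Add1=-37; issue ADD r3<-Add1  regs: r0:-1,r1:36,r2:Mul2,r3:Add1,r4:-37

STATUS = VALUE -37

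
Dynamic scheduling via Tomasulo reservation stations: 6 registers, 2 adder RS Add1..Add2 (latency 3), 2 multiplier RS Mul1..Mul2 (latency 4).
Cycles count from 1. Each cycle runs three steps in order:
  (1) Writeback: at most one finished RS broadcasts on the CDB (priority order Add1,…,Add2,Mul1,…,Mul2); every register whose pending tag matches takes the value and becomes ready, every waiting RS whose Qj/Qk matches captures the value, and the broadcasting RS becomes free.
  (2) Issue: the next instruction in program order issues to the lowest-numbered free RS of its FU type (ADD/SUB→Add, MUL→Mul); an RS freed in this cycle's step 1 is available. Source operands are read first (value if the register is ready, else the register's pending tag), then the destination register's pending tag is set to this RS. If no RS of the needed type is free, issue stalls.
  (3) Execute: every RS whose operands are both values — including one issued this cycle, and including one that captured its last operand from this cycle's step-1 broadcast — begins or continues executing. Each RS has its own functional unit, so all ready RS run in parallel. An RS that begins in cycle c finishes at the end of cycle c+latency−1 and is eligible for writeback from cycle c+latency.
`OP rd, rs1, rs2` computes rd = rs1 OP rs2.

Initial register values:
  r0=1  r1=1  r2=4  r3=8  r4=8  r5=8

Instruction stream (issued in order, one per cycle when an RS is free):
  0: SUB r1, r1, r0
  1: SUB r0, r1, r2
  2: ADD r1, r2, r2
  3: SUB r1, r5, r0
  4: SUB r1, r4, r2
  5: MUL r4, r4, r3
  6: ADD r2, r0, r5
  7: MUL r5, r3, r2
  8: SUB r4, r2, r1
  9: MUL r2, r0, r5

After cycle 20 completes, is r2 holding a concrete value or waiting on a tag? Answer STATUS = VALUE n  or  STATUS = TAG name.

STATUS = TAG Mul1

c1: issue SUB r1<-Add1 | r0:1,r1:Add1,r2:4,r3:8,r4:8,r5:8
c2: issue SUB r0<-Add2 | r0:Add2,r1:Add1,r2:4,r3:8,r4:8,r5:8
c3: stall | r0:Add2,r1:Add1,r2:4,r3:8,r4:8,r5:8
c4: CDB Add1=0; issue ADD r1<-Add1 | r0:Add2,r1:Add1,r2:4,r3:8,r4:8,r5:8
c5: stall | r0:Add2,r1:Add1,r2:4,r3:8,r4:8,r5:8
c6: stall | r0:Add2,r1:Add1,r2:4,r3:8,r4:8,r5:8
c7: CDB Add1=8; issue SUB r1<-Add1 | r0:Add2,r1:Add1,r2:4,r3:8,r4:8,r5:8
c8: CDB Add2=-4; issue SUB r1<-Add2 | r0:-4,r1:Add2,r2:4,r3:8,r4:8,r5:8
c9: issue MUL r4<-Mul1 | r0:-4,r1:Add2,r2:4,r3:8,r4:Mul1,r5:8
c10: stall | r0:-4,r1:Add2,r2:4,r3:8,r4:Mul1,r5:8
c11: CDB Add1=12; issue ADD r2<-Add1 | r0:-4,r1:Add2,r2:Add1,r3:8,r4:Mul1,r5:8
c12: CDB Add2=4; issue MUL r5<-Mul2 | r0:-4,r1:4,r2:Add1,r3:8,r4:Mul1,r5:Mul2
c13: CDB Mul1=64; issue SUB r4<-Add2 | r0:-4,r1:4,r2:Add1,r3:8,r4:Add2,r5:Mul2
c14: CDB Add1=4; issue MUL r2<-Mul1 | r0:-4,r1:4,r2:Mul1,r3:8,r4:Add2,r5:Mul2
c15: - | r0:-4,r1:4,r2:Mul1,r3:8,r4:Add2,r5:Mul2
c16: - | r0:-4,r1:4,r2:Mul1,r3:8,r4:Add2,r5:Mul2
c17: CDB Add2=0 | r0:-4,r1:4,r2:Mul1,r3:8,r4:0,r5:Mul2
c18: CDB Mul2=32 | r0:-4,r1:4,r2:Mul1,r3:8,r4:0,r5:32
c19: - | r0:-4,r1:4,r2:Mul1,r3:8,r4:0,r5:32
c20: - | r0:-4,r1:4,r2:Mul1,r3:8,r4:0,r5:32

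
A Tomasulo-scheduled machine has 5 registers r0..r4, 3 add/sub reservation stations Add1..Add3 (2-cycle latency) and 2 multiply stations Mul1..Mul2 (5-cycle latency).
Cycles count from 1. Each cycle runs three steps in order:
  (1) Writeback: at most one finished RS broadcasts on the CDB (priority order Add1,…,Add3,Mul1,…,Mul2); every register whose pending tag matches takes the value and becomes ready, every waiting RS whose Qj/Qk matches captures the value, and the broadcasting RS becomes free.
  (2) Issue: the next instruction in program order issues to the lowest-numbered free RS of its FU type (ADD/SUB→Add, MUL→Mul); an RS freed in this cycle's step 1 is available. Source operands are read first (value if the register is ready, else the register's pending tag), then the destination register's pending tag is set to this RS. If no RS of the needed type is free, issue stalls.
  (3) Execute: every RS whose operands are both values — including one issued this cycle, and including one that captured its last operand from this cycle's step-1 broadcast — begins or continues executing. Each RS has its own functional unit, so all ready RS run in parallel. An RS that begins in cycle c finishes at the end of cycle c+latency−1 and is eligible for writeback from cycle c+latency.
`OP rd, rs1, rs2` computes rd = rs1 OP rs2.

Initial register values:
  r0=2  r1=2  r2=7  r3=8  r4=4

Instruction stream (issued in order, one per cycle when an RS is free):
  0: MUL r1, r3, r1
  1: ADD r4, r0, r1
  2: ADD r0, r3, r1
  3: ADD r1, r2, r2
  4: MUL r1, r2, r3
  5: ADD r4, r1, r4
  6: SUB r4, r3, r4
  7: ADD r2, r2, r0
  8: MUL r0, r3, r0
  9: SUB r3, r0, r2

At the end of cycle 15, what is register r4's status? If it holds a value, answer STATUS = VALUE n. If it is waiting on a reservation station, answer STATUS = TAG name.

  c1: issue MUL r1<-Mul1  regs: r0:2,r1:Mul1,r2:7,r3:8,r4:4
  c2: issue ADD r4<-Add1  regs: r0:2,r1:Mul1,r2:7,r3:8,r4:Add1
  c3: issue ADD r0<-Add2  regs: r0:Add2,r1:Mul1,r2:7,r3:8,r4:Add1
  c4: issue ADD r1<-Add3  regs: r0:Add2,r1:Add3,r2:7,r3:8,r4:Add1
  c5: issue MUL r1<-Mul2  regs: r0:Add2,r1:Mul2,r2:7,r3:8,r4:Add1
  c6: CDB Add3=14; issue ADD r4<-Add3  regs: r0:Add2,r1:Mul2,r2:7,r3:8,r4:Add3
  c7: CDB Mul1=16; stall  regs: r0:Add2,r1:Mul2,r2:7,r3:8,r4:Add3
  c8: stall  regs: r0:Add2,r1:Mul2,r2:7,r3:8,r4:Add3
  c9: CDB Add1=18; issue SUB r4<-Add1  regs: r0:Add2,r1:Mul2,r2:7,r3:8,r4:Add1
  c10: CDB Add2=24; issue ADD r2<-Add2  regs: r0:24,r1:Mul2,r2:Add2,r3:8,r4:Add1
  c11: CDB Mul2=56; issue MUL r0<-Mul1  regs: r0:Mul1,r1:56,r2:Add2,r3:8,r4:Add1
  c12: CDB Add2=31; issue SUB r3<-Add2  regs: r0:Mul1,r1:56,r2:31,r3:Add2,r4:Add1
  c13: CDB Add3=74  regs: r0:Mul1,r1:56,r2:31,r3:Add2,r4:Add1
  c14: -  regs: r0:Mul1,r1:56,r2:31,r3:Add2,r4:Add1
  c15: CDB Add1=-66  regs: r0:Mul1,r1:56,r2:31,r3:Add2,r4:-66

STATUS = VALUE -66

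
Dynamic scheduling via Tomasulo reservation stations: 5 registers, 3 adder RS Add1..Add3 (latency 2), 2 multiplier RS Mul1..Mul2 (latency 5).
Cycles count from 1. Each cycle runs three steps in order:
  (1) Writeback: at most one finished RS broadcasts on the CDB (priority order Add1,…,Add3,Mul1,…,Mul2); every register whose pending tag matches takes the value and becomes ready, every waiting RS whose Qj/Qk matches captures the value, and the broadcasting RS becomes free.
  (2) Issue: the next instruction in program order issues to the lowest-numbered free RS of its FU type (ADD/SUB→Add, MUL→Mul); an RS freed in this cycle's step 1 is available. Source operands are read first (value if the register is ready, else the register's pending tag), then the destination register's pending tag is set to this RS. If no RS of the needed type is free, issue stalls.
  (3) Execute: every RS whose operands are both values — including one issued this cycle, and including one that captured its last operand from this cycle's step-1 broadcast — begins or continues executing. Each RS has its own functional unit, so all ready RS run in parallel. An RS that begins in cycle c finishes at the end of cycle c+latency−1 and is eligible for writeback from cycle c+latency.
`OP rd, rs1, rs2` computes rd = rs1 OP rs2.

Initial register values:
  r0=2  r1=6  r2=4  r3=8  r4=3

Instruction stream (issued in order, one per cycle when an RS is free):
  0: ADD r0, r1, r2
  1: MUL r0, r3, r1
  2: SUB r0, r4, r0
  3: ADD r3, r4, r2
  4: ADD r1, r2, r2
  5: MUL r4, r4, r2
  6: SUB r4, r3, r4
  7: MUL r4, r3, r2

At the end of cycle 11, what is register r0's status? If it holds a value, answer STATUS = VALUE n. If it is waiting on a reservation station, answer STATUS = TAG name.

STATUS = VALUE -45

c1: issue ADD r0<-Add1 | r0:Add1,r1:6,r2:4,r3:8,r4:3
c2: issue MUL r0<-Mul1 | r0:Mul1,r1:6,r2:4,r3:8,r4:3
c3: CDB Add1=10; issue SUB r0<-Add1 | r0:Add1,r1:6,r2:4,r3:8,r4:3
c4: issue ADD r3<-Add2 | r0:Add1,r1:6,r2:4,r3:Add2,r4:3
c5: issue ADD r1<-Add3 | r0:Add1,r1:Add3,r2:4,r3:Add2,r4:3
c6: CDB Add2=7; issue MUL r4<-Mul2 | r0:Add1,r1:Add3,r2:4,r3:7,r4:Mul2
c7: CDB Add3=8; issue SUB r4<-Add2 | r0:Add1,r1:8,r2:4,r3:7,r4:Add2
c8: CDB Mul1=48; issue MUL r4<-Mul1 | r0:Add1,r1:8,r2:4,r3:7,r4:Mul1
c9: - | r0:Add1,r1:8,r2:4,r3:7,r4:Mul1
c10: CDB Add1=-45 | r0:-45,r1:8,r2:4,r3:7,r4:Mul1
c11: CDB Mul2=12 | r0:-45,r1:8,r2:4,r3:7,r4:Mul1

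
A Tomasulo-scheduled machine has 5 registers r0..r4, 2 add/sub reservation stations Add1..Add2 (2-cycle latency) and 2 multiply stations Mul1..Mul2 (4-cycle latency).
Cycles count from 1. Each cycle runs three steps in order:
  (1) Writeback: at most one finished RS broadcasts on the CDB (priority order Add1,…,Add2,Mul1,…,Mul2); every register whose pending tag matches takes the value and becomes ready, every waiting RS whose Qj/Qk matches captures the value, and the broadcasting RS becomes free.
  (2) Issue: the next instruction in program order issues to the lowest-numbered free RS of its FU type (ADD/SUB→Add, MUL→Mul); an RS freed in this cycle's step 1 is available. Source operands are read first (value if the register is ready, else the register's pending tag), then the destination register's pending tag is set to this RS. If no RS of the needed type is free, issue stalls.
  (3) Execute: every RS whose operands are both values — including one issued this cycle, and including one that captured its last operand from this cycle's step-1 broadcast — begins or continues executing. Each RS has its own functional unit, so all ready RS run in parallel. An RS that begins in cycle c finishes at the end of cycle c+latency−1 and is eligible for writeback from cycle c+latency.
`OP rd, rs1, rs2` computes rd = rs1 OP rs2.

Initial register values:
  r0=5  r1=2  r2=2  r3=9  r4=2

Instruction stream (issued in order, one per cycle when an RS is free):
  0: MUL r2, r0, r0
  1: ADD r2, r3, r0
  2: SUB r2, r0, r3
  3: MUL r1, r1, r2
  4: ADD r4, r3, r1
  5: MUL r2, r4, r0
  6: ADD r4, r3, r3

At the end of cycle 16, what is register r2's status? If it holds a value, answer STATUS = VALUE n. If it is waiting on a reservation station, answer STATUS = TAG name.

c1: issue MUL r2<-Mul1 | r0:5,r1:2,r2:Mul1,r3:9,r4:2
c2: issue ADD r2<-Add1 | r0:5,r1:2,r2:Add1,r3:9,r4:2
c3: issue SUB r2<-Add2 | r0:5,r1:2,r2:Add2,r3:9,r4:2
c4: CDB Add1=14; issue MUL r1<-Mul2 | r0:5,r1:Mul2,r2:Add2,r3:9,r4:2
c5: CDB Add2=-4; issue ADD r4<-Add1 | r0:5,r1:Mul2,r2:-4,r3:9,r4:Add1
c6: CDB Mul1=25; issue MUL r2<-Mul1 | r0:5,r1:Mul2,r2:Mul1,r3:9,r4:Add1
c7: issue ADD r4<-Add2 | r0:5,r1:Mul2,r2:Mul1,r3:9,r4:Add2
c8: - | r0:5,r1:Mul2,r2:Mul1,r3:9,r4:Add2
c9: CDB Add2=18 | r0:5,r1:Mul2,r2:Mul1,r3:9,r4:18
c10: CDB Mul2=-8 | r0:5,r1:-8,r2:Mul1,r3:9,r4:18
c11: - | r0:5,r1:-8,r2:Mul1,r3:9,r4:18
c12: CDB Add1=1 | r0:5,r1:-8,r2:Mul1,r3:9,r4:18
c13: - | r0:5,r1:-8,r2:Mul1,r3:9,r4:18
c14: - | r0:5,r1:-8,r2:Mul1,r3:9,r4:18
c15: - | r0:5,r1:-8,r2:Mul1,r3:9,r4:18
c16: CDB Mul1=5 | r0:5,r1:-8,r2:5,r3:9,r4:18

STATUS = VALUE 5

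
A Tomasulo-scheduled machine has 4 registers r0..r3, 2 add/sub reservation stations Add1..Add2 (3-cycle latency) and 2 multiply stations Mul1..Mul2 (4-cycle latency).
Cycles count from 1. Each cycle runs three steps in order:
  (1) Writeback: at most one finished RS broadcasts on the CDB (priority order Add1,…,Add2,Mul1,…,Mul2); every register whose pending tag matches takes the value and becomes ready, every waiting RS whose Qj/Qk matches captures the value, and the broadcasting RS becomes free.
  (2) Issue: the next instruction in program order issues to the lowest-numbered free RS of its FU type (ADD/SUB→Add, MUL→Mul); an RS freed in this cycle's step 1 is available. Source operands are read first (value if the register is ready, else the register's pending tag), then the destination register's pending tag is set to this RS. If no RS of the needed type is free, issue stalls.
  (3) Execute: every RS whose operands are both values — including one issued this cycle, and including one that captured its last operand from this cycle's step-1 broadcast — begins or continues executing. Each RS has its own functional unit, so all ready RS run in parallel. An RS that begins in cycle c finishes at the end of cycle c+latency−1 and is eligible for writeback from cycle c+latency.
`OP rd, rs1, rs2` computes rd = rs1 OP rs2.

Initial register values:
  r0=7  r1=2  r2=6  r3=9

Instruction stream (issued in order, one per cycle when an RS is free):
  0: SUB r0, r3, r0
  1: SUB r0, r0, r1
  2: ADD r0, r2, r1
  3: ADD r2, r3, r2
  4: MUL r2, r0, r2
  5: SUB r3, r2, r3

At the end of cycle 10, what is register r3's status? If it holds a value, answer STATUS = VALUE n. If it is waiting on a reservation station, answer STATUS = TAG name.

  c1: issue SUB r0<-Add1  regs: r0:Add1,r1:2,r2:6,r3:9
  c2: issue SUB r0<-Add2  regs: r0:Add2,r1:2,r2:6,r3:9
  c3: stall  regs: r0:Add2,r1:2,r2:6,r3:9
  c4: CDB Add1=2; issue ADD r0<-Add1  regs: r0:Add1,r1:2,r2:6,r3:9
  c5: stall  regs: r0:Add1,r1:2,r2:6,r3:9
  c6: stall  regs: r0:Add1,r1:2,r2:6,r3:9
  c7: CDB Add1=8; issue ADD r2<-Add1  regs: r0:8,r1:2,r2:Add1,r3:9
  c8: CDB Add2=0; issue MUL r2<-Mul1  regs: r0:8,r1:2,r2:Mul1,r3:9
  c9: issue SUB r3<-Add2  regs: r0:8,r1:2,r2:Mul1,r3:Add2
  c10: CDB Add1=15  regs: r0:8,r1:2,r2:Mul1,r3:Add2

STATUS = TAG Add2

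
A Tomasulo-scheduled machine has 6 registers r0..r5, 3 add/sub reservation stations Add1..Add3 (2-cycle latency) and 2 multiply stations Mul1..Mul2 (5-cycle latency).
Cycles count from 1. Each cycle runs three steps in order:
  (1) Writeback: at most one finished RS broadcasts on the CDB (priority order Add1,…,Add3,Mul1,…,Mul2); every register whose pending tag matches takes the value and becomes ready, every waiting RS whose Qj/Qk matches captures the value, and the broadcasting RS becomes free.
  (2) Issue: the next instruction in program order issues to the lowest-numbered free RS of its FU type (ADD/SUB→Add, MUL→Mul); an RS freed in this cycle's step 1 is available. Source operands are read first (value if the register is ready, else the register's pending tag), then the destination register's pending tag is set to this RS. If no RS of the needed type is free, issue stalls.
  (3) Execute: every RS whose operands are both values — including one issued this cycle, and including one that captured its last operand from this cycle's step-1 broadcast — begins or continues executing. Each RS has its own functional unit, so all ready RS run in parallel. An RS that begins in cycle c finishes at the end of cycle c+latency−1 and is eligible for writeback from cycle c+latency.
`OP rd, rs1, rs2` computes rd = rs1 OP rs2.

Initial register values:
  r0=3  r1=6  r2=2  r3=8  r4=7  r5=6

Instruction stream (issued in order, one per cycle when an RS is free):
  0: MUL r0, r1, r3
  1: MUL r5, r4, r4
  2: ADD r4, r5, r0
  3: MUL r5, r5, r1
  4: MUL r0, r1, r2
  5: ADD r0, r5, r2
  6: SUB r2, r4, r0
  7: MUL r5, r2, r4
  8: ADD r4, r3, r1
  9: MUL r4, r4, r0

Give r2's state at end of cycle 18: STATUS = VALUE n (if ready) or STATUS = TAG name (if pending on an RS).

c1: issue MUL r0<-Mul1 | r0:Mul1,r1:6,r2:2,r3:8,r4:7,r5:6
c2: issue MUL r5<-Mul2 | r0:Mul1,r1:6,r2:2,r3:8,r4:7,r5:Mul2
c3: issue ADD r4<-Add1 | r0:Mul1,r1:6,r2:2,r3:8,r4:Add1,r5:Mul2
c4: stall | r0:Mul1,r1:6,r2:2,r3:8,r4:Add1,r5:Mul2
c5: stall | r0:Mul1,r1:6,r2:2,r3:8,r4:Add1,r5:Mul2
c6: CDB Mul1=48; issue MUL r5<-Mul1 | r0:48,r1:6,r2:2,r3:8,r4:Add1,r5:Mul1
c7: CDB Mul2=49; issue MUL r0<-Mul2 | r0:Mul2,r1:6,r2:2,r3:8,r4:Add1,r5:Mul1
c8: issue ADD r0<-Add2 | r0:Add2,r1:6,r2:2,r3:8,r4:Add1,r5:Mul1
c9: CDB Add1=97; issue SUB r2<-Add1 | r0:Add2,r1:6,r2:Add1,r3:8,r4:97,r5:Mul1
c10: stall | r0:Add2,r1:6,r2:Add1,r3:8,r4:97,r5:Mul1
c11: stall | r0:Add2,r1:6,r2:Add1,r3:8,r4:97,r5:Mul1
c12: CDB Mul1=294; issue MUL r5<-Mul1 | r0:Add2,r1:6,r2:Add1,r3:8,r4:97,r5:Mul1
c13: CDB Mul2=12; issue ADD r4<-Add3 | r0:Add2,r1:6,r2:Add1,r3:8,r4:Add3,r5:Mul1
c14: CDB Add2=296; issue MUL r4<-Mul2 | r0:296,r1:6,r2:Add1,r3:8,r4:Mul2,r5:Mul1
c15: CDB Add3=14 | r0:296,r1:6,r2:Add1,r3:8,r4:Mul2,r5:Mul1
c16: CDB Add1=-199 | r0:296,r1:6,r2:-199,r3:8,r4:Mul2,r5:Mul1
c17: - | r0:296,r1:6,r2:-199,r3:8,r4:Mul2,r5:Mul1
c18: - | r0:296,r1:6,r2:-199,r3:8,r4:Mul2,r5:Mul1

STATUS = VALUE -199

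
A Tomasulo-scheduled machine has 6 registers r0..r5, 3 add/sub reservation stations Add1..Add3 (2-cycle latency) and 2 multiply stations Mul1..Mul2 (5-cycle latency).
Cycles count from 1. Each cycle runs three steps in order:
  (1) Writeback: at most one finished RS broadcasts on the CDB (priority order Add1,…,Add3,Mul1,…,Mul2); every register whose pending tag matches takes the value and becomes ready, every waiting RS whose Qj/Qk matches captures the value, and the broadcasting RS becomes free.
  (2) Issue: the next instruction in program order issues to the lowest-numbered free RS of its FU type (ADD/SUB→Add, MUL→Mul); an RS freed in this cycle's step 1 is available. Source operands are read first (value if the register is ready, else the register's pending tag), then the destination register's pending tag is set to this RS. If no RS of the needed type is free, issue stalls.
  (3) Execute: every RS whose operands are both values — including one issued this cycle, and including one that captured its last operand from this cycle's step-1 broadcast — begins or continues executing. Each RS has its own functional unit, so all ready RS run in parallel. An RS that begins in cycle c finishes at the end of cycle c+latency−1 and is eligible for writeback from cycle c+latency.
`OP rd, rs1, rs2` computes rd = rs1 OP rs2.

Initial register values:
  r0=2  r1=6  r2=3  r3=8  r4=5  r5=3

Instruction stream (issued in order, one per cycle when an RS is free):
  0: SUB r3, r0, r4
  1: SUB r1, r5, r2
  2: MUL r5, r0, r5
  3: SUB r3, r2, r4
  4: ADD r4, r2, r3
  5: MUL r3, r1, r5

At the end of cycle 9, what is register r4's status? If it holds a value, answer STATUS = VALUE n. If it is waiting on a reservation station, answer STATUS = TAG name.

c1: issue SUB r3<-Add1 | r0:2,r1:6,r2:3,r3:Add1,r4:5,r5:3
c2: issue SUB r1<-Add2 | r0:2,r1:Add2,r2:3,r3:Add1,r4:5,r5:3
c3: CDB Add1=-3; issue MUL r5<-Mul1 | r0:2,r1:Add2,r2:3,r3:-3,r4:5,r5:Mul1
c4: CDB Add2=0; issue SUB r3<-Add1 | r0:2,r1:0,r2:3,r3:Add1,r4:5,r5:Mul1
c5: issue ADD r4<-Add2 | r0:2,r1:0,r2:3,r3:Add1,r4:Add2,r5:Mul1
c6: CDB Add1=-2; issue MUL r3<-Mul2 | r0:2,r1:0,r2:3,r3:Mul2,r4:Add2,r5:Mul1
c7: - | r0:2,r1:0,r2:3,r3:Mul2,r4:Add2,r5:Mul1
c8: CDB Add2=1 | r0:2,r1:0,r2:3,r3:Mul2,r4:1,r5:Mul1
c9: CDB Mul1=6 | r0:2,r1:0,r2:3,r3:Mul2,r4:1,r5:6

STATUS = VALUE 1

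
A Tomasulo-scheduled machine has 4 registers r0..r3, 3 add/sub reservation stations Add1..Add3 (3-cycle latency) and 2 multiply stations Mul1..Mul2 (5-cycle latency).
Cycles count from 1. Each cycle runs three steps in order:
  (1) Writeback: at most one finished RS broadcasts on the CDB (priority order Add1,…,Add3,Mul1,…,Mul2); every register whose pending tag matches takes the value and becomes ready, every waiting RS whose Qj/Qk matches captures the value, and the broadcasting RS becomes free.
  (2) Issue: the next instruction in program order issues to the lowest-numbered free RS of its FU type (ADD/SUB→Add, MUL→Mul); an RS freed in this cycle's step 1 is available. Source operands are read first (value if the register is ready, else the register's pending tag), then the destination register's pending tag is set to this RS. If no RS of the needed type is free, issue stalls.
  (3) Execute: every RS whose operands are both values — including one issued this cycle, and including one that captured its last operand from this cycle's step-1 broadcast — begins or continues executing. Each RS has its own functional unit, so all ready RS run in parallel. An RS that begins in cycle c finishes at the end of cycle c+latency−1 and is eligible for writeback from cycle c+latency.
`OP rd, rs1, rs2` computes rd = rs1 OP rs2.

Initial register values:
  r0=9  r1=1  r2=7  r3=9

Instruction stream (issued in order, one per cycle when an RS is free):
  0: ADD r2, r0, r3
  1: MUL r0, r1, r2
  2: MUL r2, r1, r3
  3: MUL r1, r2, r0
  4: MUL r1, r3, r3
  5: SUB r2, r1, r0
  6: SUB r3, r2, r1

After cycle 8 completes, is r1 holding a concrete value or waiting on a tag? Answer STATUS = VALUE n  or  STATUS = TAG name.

STATUS = TAG Mul2

cycle 1: issue ADD r2<-Add1 // r0:9,r1:1,r2:Add1,r3:9
cycle 2: issue MUL r0<-Mul1 // r0:Mul1,r1:1,r2:Add1,r3:9
cycle 3: issue MUL r2<-Mul2 // r0:Mul1,r1:1,r2:Mul2,r3:9
cycle 4: CDB Add1=18; stall // r0:Mul1,r1:1,r2:Mul2,r3:9
cycle 5: stall // r0:Mul1,r1:1,r2:Mul2,r3:9
cycle 6: stall // r0:Mul1,r1:1,r2:Mul2,r3:9
cycle 7: stall // r0:Mul1,r1:1,r2:Mul2,r3:9
cycle 8: CDB Mul2=9; issue MUL r1<-Mul2 // r0:Mul1,r1:Mul2,r2:9,r3:9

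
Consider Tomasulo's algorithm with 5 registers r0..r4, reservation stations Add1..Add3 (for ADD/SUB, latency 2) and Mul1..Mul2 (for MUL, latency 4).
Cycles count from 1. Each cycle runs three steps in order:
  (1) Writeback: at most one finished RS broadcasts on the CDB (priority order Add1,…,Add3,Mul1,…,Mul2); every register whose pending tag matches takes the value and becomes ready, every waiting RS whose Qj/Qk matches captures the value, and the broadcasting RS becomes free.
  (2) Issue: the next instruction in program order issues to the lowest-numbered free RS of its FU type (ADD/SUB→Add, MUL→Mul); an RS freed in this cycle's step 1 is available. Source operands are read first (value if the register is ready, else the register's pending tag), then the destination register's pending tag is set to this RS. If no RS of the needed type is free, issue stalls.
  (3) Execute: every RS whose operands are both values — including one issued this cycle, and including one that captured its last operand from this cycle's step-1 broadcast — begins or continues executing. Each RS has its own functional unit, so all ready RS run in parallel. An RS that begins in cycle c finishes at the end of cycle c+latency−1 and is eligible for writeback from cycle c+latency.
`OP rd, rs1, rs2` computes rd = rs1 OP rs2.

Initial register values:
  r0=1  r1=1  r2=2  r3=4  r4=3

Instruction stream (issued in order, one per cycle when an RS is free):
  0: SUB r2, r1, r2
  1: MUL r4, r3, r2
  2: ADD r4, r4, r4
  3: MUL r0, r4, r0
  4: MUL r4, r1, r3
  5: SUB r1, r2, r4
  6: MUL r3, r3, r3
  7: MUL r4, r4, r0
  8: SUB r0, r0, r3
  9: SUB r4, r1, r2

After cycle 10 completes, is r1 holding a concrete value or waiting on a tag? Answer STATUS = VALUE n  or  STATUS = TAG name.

STATUS = TAG Add2

cycle 1: issue SUB r2<-Add1 // r0:1,r1:1,r2:Add1,r3:4,r4:3
cycle 2: issue MUL r4<-Mul1 // r0:1,r1:1,r2:Add1,r3:4,r4:Mul1
cycle 3: CDB Add1=-1; issue ADD r4<-Add1 // r0:1,r1:1,r2:-1,r3:4,r4:Add1
cycle 4: issue MUL r0<-Mul2 // r0:Mul2,r1:1,r2:-1,r3:4,r4:Add1
cycle 5: stall // r0:Mul2,r1:1,r2:-1,r3:4,r4:Add1
cycle 6: stall // r0:Mul2,r1:1,r2:-1,r3:4,r4:Add1
cycle 7: CDB Mul1=-4; issue MUL r4<-Mul1 // r0:Mul2,r1:1,r2:-1,r3:4,r4:Mul1
cycle 8: issue SUB r1<-Add2 // r0:Mul2,r1:Add2,r2:-1,r3:4,r4:Mul1
cycle 9: CDB Add1=-8; stall // r0:Mul2,r1:Add2,r2:-1,r3:4,r4:Mul1
cycle 10: stall // r0:Mul2,r1:Add2,r2:-1,r3:4,r4:Mul1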